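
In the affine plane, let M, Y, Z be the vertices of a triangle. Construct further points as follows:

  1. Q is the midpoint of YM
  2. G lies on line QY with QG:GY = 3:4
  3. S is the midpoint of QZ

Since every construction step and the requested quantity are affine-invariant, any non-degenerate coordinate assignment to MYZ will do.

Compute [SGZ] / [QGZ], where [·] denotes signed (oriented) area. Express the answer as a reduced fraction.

Work in coordinates with M = (0, 0), Y = (1, 0), Z = (0, 1).
1. Q is the midpoint of YM ⇒ Q = (1/2, 0)
2. G lies on line QY with QG:GY = 3:4 ⇒ G = (5/7, 0)
3. S is the midpoint of QZ ⇒ S = (1/4, 1/2)
2·[SGZ] = 3/28, 2·[QGZ] = 3/14
[SGZ]:[QGZ] = 3/28:3/14 = 1/2

[SGZ]:[QGZ] = 1/2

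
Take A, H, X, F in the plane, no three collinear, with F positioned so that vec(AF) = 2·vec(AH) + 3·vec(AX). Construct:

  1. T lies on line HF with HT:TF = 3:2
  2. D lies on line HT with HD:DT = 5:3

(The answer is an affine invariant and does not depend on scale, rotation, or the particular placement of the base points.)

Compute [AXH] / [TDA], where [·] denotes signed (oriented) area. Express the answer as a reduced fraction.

[AXH]:[TDA] = 40/27

Work in coordinates with A = (0, 0), H = (1, 0), X = (0, 1), F = (2, 3).
1. T lies on line HF with HT:TF = 3:2 ⇒ T = (8/5, 9/5)
2. D lies on line HT with HD:DT = 5:3 ⇒ D = (11/8, 9/8)
2·[AXH] = -1, 2·[TDA] = -27/40
[AXH]:[TDA] = -1:-27/40 = 40/27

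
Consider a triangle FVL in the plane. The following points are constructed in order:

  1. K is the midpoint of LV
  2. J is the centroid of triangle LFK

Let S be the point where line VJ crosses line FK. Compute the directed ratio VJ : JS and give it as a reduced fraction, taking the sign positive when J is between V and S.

VJ:JS = -4

Choose coordinates F = (0, 0), V = (1, 0), L = (0, 1).
1. K is the midpoint of LV ⇒ K = (1/2, 1/2)
2. J is the centroid of triangle LFK ⇒ J = (1/6, 1/2)
line VJ meets FK at S = (3/8, 3/8)
J = V + t·(S−V) with t = 4/3, so VJ:JS = 4/3:-1/3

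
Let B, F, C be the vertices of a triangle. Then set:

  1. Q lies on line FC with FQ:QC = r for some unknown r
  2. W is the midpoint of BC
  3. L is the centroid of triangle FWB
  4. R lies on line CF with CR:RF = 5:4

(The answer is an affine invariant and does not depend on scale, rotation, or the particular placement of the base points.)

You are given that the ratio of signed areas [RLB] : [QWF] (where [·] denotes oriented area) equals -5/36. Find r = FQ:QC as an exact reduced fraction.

Work in coordinates with B = (0, 0), F = (1, 0), C = (0, 1).
1. With FQ:QC = r, write λ = r/(r+1) so Q = F + λ·(C−F); Q is affine-linear in λ
2. W is the midpoint of BC ⇒ W = (0, 1/2)
3. L is the centroid of triangle FWB ⇒ L = (1/3, 1/6)
4. R lies on line CF with CR:RF = 5:4 ⇒ R = (5/9, 4/9)
Every point depending on Q is an affine combination of Q and λ-independent points, so each such coordinate is linear in λ; the λ² term in each signed area is a multiple of (C−F)×(C−F) = 0, so 2·[RLB] and 2·[QWF] are each linear in λ. Evaluating at λ=0 and λ=1:
  2·[RLB] = -1/18,   2·[QWF] = 1/2·λ
So [RLB]:[QWF] = (-1/18) / (1/2·λ). Setting this equal to -5/36:
  -1/18 = -5/36·(1/2·λ)  ⇒  λ = 4/5
Then r = λ/(1−λ) = (4/5)/(1/5) = 4. Check: with r = 4, Q = (1/5, 4/5) and [RLB]:[QWF] = -5/36 as required.

r = 4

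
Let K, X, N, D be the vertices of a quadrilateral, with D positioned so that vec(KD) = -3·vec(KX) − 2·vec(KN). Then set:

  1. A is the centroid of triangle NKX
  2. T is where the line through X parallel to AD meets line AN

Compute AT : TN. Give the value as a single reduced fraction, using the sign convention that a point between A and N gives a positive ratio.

AT:TN = -8/17

Work in coordinates with K = (0, 0), X = (1, 0), N = (0, 1), D = (-3, -2).
1. A is the centroid of triangle NKX ⇒ A = (1/3, 1/3)
2. T is where the line through X parallel to AD meets line AN ⇒ T = (17/27, -7/27)
T = A + t·(N−A) with t = -8/9, so AT:TN = t:(1−t) = -8/9:17/9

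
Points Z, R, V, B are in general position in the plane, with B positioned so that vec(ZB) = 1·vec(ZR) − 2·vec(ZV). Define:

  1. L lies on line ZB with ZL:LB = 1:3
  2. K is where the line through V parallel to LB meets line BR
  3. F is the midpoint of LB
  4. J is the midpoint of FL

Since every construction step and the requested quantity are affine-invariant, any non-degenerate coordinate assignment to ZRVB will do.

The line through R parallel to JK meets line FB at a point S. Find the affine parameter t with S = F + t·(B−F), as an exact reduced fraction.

t = -2

Assign Z = (0, 0), R = (1, 0), V = (0, 1), B = (1, -2) — the answer is frame-independent, so this choice is without loss of generality.
1. L lies on line ZB with ZL:LB = 1:3 ⇒ L = (1/4, -1/2)
2. K is where the line through V parallel to LB meets line BR ⇒ K = (1, -1)
3. F is the midpoint of LB ⇒ F = (5/8, -5/4)
4. J is the midpoint of FL ⇒ J = (7/16, -7/8)
through R parallel to JK: direction (9/16, -1/8); meets FB at S = (-1/8, 1/4)
S = F + t·(B−F) with t = -2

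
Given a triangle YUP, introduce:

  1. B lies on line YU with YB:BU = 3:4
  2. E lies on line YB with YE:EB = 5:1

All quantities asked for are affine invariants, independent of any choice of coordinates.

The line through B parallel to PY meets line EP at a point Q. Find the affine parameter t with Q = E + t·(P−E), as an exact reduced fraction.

Work in coordinates with Y = (0, 0), U = (1, 0), P = (0, 1).
1. B lies on line YU with YB:BU = 3:4 ⇒ B = (3/7, 0)
2. E lies on line YB with YE:EB = 5:1 ⇒ E = (5/14, 0)
through B parallel to PY: direction (0, -1); meets EP at Q = (3/7, -1/5)
Q = E + t·(P−E) with t = -1/5

t = -1/5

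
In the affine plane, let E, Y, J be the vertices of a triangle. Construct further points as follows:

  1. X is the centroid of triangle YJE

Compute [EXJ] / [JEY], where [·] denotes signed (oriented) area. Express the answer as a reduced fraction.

Choose coordinates E = (0, 0), Y = (1, 0), J = (0, 1).
1. X is the centroid of triangle YJE ⇒ X = (1/3, 1/3)
2·[EXJ] = 1/3, 2·[JEY] = 1
[EXJ]:[JEY] = 1/3:1 = 1/3

[EXJ]:[JEY] = 1/3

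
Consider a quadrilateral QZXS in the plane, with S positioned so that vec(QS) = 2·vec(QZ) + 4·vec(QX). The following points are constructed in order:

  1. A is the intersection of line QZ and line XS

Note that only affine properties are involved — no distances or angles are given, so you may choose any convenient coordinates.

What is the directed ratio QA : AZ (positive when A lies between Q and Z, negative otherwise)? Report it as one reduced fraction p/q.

Choose coordinates Q = (0, 0), Z = (1, 0), X = (0, 1), S = (2, 4).
1. A is the intersection of line QZ and line XS ⇒ A = (-2/3, 0)
A = Q + t·(Z−Q) with t = -2/3, so QA:AZ = t:(1−t) = -2/3:5/3

QA:AZ = -2/5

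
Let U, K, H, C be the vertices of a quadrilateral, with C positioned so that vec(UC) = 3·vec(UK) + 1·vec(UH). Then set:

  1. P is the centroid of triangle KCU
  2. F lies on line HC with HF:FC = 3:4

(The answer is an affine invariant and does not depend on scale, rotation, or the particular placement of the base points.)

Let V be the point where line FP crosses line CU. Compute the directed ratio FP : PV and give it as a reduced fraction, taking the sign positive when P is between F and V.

FP:PV = -43/7

Set U = (0, 0), K = (1, 0), H = (0, 1), C = (3, 1); any affine frame gives the same invariant.
1. P is the centroid of triangle KCU ⇒ P = (4/3, 1/3)
2. F lies on line HC with HF:FC = 3:4 ⇒ F = (9/7, 1)
line FP meets CU at V = (57/43, 19/43)
P = F + t·(V−F) with t = 43/36, so FP:PV = 43/36:-7/36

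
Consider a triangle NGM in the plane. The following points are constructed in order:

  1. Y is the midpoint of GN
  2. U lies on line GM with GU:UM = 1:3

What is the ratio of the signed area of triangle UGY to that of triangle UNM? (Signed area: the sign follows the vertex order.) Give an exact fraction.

Set N = (0, 0), G = (1, 0), M = (0, 1); any affine frame gives the same invariant.
1. Y is the midpoint of GN ⇒ Y = (1/2, 0)
2. U lies on line GM with GU:UM = 1:3 ⇒ U = (3/4, 1/4)
2·[UGY] = -1/8, 2·[UNM] = -3/4
[UGY]:[UNM] = -1/8:-3/4 = 1/6

[UGY]:[UNM] = 1/6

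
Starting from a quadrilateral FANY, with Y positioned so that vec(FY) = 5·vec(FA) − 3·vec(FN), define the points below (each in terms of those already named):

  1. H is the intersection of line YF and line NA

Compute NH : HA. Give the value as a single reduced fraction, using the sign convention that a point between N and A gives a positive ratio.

NH:HA = -5/3

Assign F = (0, 0), A = (1, 0), N = (0, 1), Y = (5, -3) — the answer is frame-independent, so this choice is without loss of generality.
1. H is the intersection of line YF and line NA ⇒ H = (5/2, -3/2)
H = N + t·(A−N) with t = 5/2, so NH:HA = t:(1−t) = 5/2:-3/2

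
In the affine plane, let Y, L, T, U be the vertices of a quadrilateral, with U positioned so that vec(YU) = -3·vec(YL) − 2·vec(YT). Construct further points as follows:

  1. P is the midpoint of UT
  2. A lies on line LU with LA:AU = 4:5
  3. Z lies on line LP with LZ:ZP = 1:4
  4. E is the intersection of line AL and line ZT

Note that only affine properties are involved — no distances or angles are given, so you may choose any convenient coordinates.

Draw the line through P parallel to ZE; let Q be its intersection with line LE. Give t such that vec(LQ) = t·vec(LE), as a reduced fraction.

t = 5

Choose coordinates Y = (0, 0), L = (1, 0), T = (0, 1), U = (-3, -2).
1. P is the midpoint of UT ⇒ P = (-3/2, -1/2)
2. A lies on line LU with LA:AU = 4:5 ⇒ A = (-7/9, -8/9)
3. Z lies on line LP with LZ:ZP = 1:4 ⇒ Z = (1/2, -1/10)
4. E is the intersection of line AL and line ZT ⇒ E = (5/9, -2/9)
through P parallel to ZE: direction (1/18, -11/90); meets LE at Q = (-11/9, -10/9)
Q = L + t·(E−L) with t = 5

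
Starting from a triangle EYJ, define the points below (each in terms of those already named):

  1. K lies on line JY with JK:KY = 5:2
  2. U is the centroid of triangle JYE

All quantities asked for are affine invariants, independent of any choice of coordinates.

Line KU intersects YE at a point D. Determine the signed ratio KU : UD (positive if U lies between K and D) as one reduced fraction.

KU:UD = -1/7

Choose coordinates E = (0, 0), Y = (1, 0), J = (0, 1).
1. K lies on line JY with JK:KY = 5:2 ⇒ K = (5/7, 2/7)
2. U is the centroid of triangle JYE ⇒ U = (1/3, 1/3)
line KU meets YE at D = (3, 0)
U = K + t·(D−K) with t = -1/6, so KU:UD = -1/6:7/6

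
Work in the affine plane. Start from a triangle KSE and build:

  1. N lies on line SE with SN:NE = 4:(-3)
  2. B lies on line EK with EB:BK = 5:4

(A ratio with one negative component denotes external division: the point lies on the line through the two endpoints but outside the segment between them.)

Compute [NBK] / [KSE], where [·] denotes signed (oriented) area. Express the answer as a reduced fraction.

[NBK]:[KSE] = -4/3

Assign K = (0, 0), S = (1, 0), E = (0, 1) — the answer is frame-independent, so this choice is without loss of generality.
1. N lies on line SE with SN:NE = 4:(-3) ⇒ N = (-3, 4)
2. B lies on line EK with EB:BK = 5:4 ⇒ B = (0, 4/9)
2·[NBK] = -4/3, 2·[KSE] = 1
[NBK]:[KSE] = -4/3:1 = -4/3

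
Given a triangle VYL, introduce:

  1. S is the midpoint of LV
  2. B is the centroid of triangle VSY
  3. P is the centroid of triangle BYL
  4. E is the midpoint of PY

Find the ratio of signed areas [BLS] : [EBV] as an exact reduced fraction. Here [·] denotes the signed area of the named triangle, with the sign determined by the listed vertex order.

[BLS]:[EBV] = 3

Assign V = (0, 0), Y = (1, 0), L = (0, 1) — the answer is frame-independent, so this choice is without loss of generality.
1. S is the midpoint of LV ⇒ S = (0, 1/2)
2. B is the centroid of triangle VSY ⇒ B = (1/3, 1/6)
3. P is the centroid of triangle BYL ⇒ P = (4/9, 7/18)
4. E is the midpoint of PY ⇒ E = (13/18, 7/36)
2·[BLS] = 1/6, 2·[EBV] = 1/18
[BLS]:[EBV] = 1/6:1/18 = 3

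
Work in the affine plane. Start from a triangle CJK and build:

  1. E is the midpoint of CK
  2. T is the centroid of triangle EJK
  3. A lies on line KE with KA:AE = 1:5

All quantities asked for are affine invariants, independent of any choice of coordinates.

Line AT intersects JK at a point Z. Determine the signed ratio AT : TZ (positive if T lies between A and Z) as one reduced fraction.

AT:TZ = -1/2

Work in coordinates with C = (0, 0), J = (1, 0), K = (0, 1).
1. E is the midpoint of CK ⇒ E = (0, 1/2)
2. T is the centroid of triangle EJK ⇒ T = (1/3, 1/2)
3. A lies on line KE with KA:AE = 1:5 ⇒ A = (0, 11/12)
line AT meets JK at Z = (-1/3, 4/3)
T = A + t·(Z−A) with t = -1, so AT:TZ = -1:2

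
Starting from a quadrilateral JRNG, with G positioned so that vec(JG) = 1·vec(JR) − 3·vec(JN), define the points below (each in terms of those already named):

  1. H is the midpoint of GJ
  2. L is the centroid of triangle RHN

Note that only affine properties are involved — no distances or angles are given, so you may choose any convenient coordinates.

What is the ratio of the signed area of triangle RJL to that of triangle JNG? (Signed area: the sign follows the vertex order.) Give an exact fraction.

[RJL]:[JNG] = -1/6

Set J = (0, 0), R = (1, 0), N = (0, 1), G = (1, -3); any affine frame gives the same invariant.
1. H is the midpoint of GJ ⇒ H = (1/2, -3/2)
2. L is the centroid of triangle RHN ⇒ L = (1/2, -1/6)
2·[RJL] = 1/6, 2·[JNG] = -1
[RJL]:[JNG] = 1/6:-1 = -1/6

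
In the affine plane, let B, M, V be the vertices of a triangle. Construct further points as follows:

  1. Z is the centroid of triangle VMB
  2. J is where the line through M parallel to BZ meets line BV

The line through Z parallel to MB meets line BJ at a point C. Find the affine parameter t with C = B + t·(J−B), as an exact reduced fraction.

t = -1/3

Assign B = (0, 0), M = (1, 0), V = (0, 1) — the answer is frame-independent, so this choice is without loss of generality.
1. Z is the centroid of triangle VMB ⇒ Z = (1/3, 1/3)
2. J is where the line through M parallel to BZ meets line BV ⇒ J = (0, -1)
through Z parallel to MB: direction (-1, 0); meets BJ at C = (0, 1/3)
C = B + t·(J−B) with t = -1/3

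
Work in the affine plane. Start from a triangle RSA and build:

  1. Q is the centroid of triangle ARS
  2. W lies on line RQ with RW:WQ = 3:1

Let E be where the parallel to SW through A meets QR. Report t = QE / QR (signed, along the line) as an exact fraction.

t = -5/4

Work in coordinates with R = (0, 0), S = (1, 0), A = (0, 1).
1. Q is the centroid of triangle ARS ⇒ Q = (1/3, 1/3)
2. W lies on line RQ with RW:WQ = 3:1 ⇒ W = (1/4, 1/4)
through A parallel to SW: direction (-3/4, 1/4); meets QR at E = (3/4, 3/4)
E = Q + t·(R−Q) with t = -5/4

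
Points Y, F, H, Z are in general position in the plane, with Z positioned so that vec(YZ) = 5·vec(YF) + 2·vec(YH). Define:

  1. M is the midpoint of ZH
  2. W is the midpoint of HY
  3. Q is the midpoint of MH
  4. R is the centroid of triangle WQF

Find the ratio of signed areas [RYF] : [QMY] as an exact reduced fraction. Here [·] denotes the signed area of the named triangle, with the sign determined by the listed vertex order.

Assign Y = (0, 0), F = (1, 0), H = (0, 1), Z = (5, 2) — the answer is frame-independent, so this choice is without loss of generality.
1. M is the midpoint of ZH ⇒ M = (5/2, 3/2)
2. W is the midpoint of HY ⇒ W = (0, 1/2)
3. Q is the midpoint of MH ⇒ Q = (5/4, 5/4)
4. R is the centroid of triangle WQF ⇒ R = (3/4, 7/12)
2·[RYF] = 7/12, 2·[QMY] = -5/4
[RYF]:[QMY] = 7/12:-5/4 = -7/15

[RYF]:[QMY] = -7/15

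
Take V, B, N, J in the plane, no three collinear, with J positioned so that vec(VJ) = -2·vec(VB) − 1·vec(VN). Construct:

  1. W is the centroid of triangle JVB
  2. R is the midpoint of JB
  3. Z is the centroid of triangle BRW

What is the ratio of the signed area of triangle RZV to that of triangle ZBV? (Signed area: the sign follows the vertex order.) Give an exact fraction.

Set V = (0, 0), B = (1, 0), N = (0, 1), J = (-2, -1); any affine frame gives the same invariant.
1. W is the centroid of triangle JVB ⇒ W = (-1/3, -1/3)
2. R is the midpoint of JB ⇒ R = (-1/2, -1/2)
3. Z is the centroid of triangle BRW ⇒ Z = (1/18, -5/18)
2·[RZV] = 1/6, 2·[ZBV] = 5/18
[RZV]:[ZBV] = 1/6:5/18 = 3/5

[RZV]:[ZBV] = 3/5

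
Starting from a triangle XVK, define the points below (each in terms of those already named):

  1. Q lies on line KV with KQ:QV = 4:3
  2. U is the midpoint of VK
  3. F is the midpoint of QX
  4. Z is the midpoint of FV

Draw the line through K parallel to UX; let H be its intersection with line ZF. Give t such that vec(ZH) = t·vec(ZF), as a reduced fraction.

Assign X = (0, 0), V = (1, 0), K = (0, 1) — the answer is frame-independent, so this choice is without loss of generality.
1. Q lies on line KV with KQ:QV = 4:3 ⇒ Q = (4/7, 3/7)
2. U is the midpoint of VK ⇒ U = (1/2, 1/2)
3. F is the midpoint of QX ⇒ F = (2/7, 3/14)
4. Z is the midpoint of FV ⇒ Z = (9/14, 3/28)
through K parallel to UX: direction (-1/2, -1/2); meets ZF at H = (-7/13, 6/13)
H = Z + t·(F−Z) with t = 43/13

t = 43/13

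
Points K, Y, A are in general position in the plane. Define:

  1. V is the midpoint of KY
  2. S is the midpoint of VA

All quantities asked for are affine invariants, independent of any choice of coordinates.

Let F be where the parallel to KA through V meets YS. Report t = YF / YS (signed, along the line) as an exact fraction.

t = 2/3

Assign K = (0, 0), Y = (1, 0), A = (0, 1) — the answer is frame-independent, so this choice is without loss of generality.
1. V is the midpoint of KY ⇒ V = (1/2, 0)
2. S is the midpoint of VA ⇒ S = (1/4, 1/2)
through V parallel to KA: direction (0, 1); meets YS at F = (1/2, 1/3)
F = Y + t·(S−Y) with t = 2/3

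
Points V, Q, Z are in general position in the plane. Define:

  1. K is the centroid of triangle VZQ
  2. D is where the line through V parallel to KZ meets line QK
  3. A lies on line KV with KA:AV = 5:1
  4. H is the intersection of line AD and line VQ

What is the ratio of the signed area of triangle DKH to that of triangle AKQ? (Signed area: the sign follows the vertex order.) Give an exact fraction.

[DKH]:[AKQ] = 12/11

Set V = (0, 0), Q = (1, 0), Z = (0, 1); any affine frame gives the same invariant.
1. K is the centroid of triangle VZQ ⇒ K = (1/3, 1/3)
2. D is where the line through V parallel to KZ meets line QK ⇒ D = (-1/3, 2/3)
3. A lies on line KV with KA:AV = 5:1 ⇒ A = (1/18, 1/18)
4. H is the intersection of line AD and line VQ ⇒ H = (1/11, 0)
2·[DKH] = -10/33, 2·[AKQ] = -5/18
[DKH]:[AKQ] = -10/33:-5/18 = 12/11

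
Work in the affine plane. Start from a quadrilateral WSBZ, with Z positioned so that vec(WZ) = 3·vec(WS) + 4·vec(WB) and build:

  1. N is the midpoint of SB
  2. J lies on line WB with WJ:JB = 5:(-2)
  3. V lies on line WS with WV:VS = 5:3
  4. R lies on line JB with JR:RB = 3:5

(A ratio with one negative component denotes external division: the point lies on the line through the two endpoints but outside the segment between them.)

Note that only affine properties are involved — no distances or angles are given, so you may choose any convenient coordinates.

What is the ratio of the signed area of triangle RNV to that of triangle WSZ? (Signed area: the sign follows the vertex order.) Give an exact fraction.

Assign W = (0, 0), S = (1, 0), B = (0, 1), Z = (3, 4) — the answer is frame-independent, so this choice is without loss of generality.
1. N is the midpoint of SB ⇒ N = (1/2, 1/2)
2. J lies on line WB with WJ:JB = 5:(-2) ⇒ J = (0, 5/3)
3. V lies on line WS with WV:VS = 5:3 ⇒ V = (5/8, 0)
4. R lies on line JB with JR:RB = 3:5 ⇒ R = (0, 17/12)
2·[RNV] = -13/96, 2·[WSZ] = 4
[RNV]:[WSZ] = -13/96:4 = -13/384

[RNV]:[WSZ] = -13/384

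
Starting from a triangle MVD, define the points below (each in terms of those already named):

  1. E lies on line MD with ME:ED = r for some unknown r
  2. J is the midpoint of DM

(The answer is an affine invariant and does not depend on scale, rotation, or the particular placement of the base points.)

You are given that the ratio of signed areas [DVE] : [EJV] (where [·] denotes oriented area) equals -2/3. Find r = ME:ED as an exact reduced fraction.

r = 4

Set M = (0, 0), V = (1, 0), D = (0, 1); any affine frame gives the same invariant.
1. With ME:ED = r, write λ = r/(r+1) so E = M + λ·(D−M); E is affine-linear in λ
2. J is the midpoint of DM ⇒ J = (0, 1/2)
Every point depending on E is an affine combination of E and λ-independent points, so each such coordinate is linear in λ; the λ² term in each signed area is a multiple of (D−M)×(D−M) = 0, so 2·[DVE] and 2·[EJV] are each linear in λ. Evaluating at λ=0 and λ=1:
  2·[DVE] = λ − 1,   2·[EJV] = λ − 1/2
So [DVE]:[EJV] = (λ − 1) / (λ − 1/2). Setting this equal to -2/3:
  λ − 1 = -2/3·(λ − 1/2)  ⇒  λ = 4/5
Then r = λ/(1−λ) = (4/5)/(1/5) = 4. Check: with r = 4, E = (0, 4/5) and [DVE]:[EJV] = -2/3 as required.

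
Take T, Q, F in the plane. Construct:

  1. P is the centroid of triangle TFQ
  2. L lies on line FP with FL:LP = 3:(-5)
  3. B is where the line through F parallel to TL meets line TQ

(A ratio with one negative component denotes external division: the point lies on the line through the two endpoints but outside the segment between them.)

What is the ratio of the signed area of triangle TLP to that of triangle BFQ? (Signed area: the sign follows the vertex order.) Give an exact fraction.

[TLP]:[BFQ] = 10/9

Assign T = (0, 0), Q = (1, 0), F = (0, 1) — the answer is frame-independent, so this choice is without loss of generality.
1. P is the centroid of triangle TFQ ⇒ P = (1/3, 1/3)
2. L lies on line FP with FL:LP = 3:(-5) ⇒ L = (-1/2, 2)
3. B is where the line through F parallel to TL meets line TQ ⇒ B = (1/4, 0)
2·[TLP] = -5/6, 2·[BFQ] = -3/4
[TLP]:[BFQ] = -5/6:-3/4 = 10/9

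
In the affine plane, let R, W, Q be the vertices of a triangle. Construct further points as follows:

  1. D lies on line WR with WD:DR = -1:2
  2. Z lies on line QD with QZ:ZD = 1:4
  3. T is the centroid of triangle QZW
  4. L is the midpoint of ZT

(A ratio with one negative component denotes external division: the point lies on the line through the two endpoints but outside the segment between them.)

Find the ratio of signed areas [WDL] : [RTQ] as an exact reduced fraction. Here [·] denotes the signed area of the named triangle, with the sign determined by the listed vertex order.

[WDL]:[RTQ] = 3/2

Set R = (0, 0), W = (1, 0), Q = (0, 1); any affine frame gives the same invariant.
1. D lies on line WR with WD:DR = -1:2 ⇒ D = (2, 0)
2. Z lies on line QD with QZ:ZD = 1:4 ⇒ Z = (2/5, 4/5)
3. T is the centroid of triangle QZW ⇒ T = (7/15, 3/5)
4. L is the midpoint of ZT ⇒ L = (13/30, 7/10)
2·[WDL] = 7/10, 2·[RTQ] = 7/15
[WDL]:[RTQ] = 7/10:7/15 = 3/2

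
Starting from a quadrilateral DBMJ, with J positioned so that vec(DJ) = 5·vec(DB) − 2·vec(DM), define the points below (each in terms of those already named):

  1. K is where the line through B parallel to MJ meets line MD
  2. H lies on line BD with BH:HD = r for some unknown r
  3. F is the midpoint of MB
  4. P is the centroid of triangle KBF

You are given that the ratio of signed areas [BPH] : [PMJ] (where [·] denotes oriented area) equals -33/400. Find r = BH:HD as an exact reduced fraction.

r = 3/5

Assign D = (0, 0), B = (1, 0), M = (0, 1), J = (5, -2) — the answer is frame-independent, so this choice is without loss of generality.
1. K is where the line through B parallel to MJ meets line MD ⇒ K = (0, 3/5)
2. With BH:HD = r, write λ = r/(r+1) so H = B + λ·(D−B); H is affine-linear in λ
3. F is the midpoint of MB ⇒ F = (1/2, 1/2)
4. P is the centroid of triangle KBF ⇒ P = (1/2, 11/30)
Every point depending on H is an affine combination of H and λ-independent points, so each such coordinate is linear in λ; the λ² term in each signed area is a multiple of (D−B)×(D−B) = 0, so 2·[BPH] and 2·[PMJ] are each linear in λ. Evaluating at λ=0 and λ=1:
  2·[BPH] = 11/30·λ,   2·[PMJ] = -5/3
So [BPH]:[PMJ] = (11/30·λ) / (-5/3). Setting this equal to -33/400:
  11/30·λ = -33/400·(-5/3)  ⇒  λ = 3/8
Then r = λ/(1−λ) = (3/8)/(5/8) = 3/5. Check: with r = 3/5, H = (5/8, 0) and [BPH]:[PMJ] = -33/400 as required.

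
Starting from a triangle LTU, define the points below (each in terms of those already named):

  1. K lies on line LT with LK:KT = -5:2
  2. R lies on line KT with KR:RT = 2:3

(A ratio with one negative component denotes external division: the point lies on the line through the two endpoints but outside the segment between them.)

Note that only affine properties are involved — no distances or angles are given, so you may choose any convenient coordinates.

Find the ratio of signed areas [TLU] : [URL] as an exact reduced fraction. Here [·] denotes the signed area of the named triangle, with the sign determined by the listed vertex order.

Set L = (0, 0), T = (1, 0), U = (0, 1); any affine frame gives the same invariant.
1. K lies on line LT with LK:KT = -5:2 ⇒ K = (5/3, 0)
2. R lies on line KT with KR:RT = 2:3 ⇒ R = (7/5, 0)
2·[TLU] = -1, 2·[URL] = -7/5
[TLU]:[URL] = -1:-7/5 = 5/7

[TLU]:[URL] = 5/7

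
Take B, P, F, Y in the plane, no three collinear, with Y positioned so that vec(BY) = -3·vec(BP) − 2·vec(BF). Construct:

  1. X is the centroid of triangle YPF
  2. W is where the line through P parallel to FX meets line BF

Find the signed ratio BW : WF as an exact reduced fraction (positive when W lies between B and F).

BW:WF = -2/3

Work in coordinates with B = (0, 0), P = (1, 0), F = (0, 1), Y = (-3, -2).
1. X is the centroid of triangle YPF ⇒ X = (-2/3, -1/3)
2. W is where the line through P parallel to FX meets line BF ⇒ W = (0, -2)
W = B + t·(F−B) with t = -2, so BW:WF = t:(1−t) = -2:3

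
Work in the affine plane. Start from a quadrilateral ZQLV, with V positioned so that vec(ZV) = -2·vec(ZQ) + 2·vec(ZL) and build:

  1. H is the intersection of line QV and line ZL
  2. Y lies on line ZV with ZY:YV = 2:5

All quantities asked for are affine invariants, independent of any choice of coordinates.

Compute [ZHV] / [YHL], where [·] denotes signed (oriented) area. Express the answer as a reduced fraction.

[ZHV]:[YHL] = 7

Assign Z = (0, 0), Q = (1, 0), L = (0, 1), V = (-2, 2) — the answer is frame-independent, so this choice is without loss of generality.
1. H is the intersection of line QV and line ZL ⇒ H = (0, 2/3)
2. Y lies on line ZV with ZY:YV = 2:5 ⇒ Y = (-4/7, 4/7)
2·[ZHV] = 4/3, 2·[YHL] = 4/21
[ZHV]:[YHL] = 4/3:4/21 = 7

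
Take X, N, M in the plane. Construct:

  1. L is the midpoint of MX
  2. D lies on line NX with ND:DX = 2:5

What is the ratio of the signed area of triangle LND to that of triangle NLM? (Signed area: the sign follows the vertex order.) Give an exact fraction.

[LND]:[NLM] = 2/7

Choose coordinates X = (0, 0), N = (1, 0), M = (0, 1).
1. L is the midpoint of MX ⇒ L = (0, 1/2)
2. D lies on line NX with ND:DX = 2:5 ⇒ D = (5/7, 0)
2·[LND] = -1/7, 2·[NLM] = -1/2
[LND]:[NLM] = -1/7:-1/2 = 2/7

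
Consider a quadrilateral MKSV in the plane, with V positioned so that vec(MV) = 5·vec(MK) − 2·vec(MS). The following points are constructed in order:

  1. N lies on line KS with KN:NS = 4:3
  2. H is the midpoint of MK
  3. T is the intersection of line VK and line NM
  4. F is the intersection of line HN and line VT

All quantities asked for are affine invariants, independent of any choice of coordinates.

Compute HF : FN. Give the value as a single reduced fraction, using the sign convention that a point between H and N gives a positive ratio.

HF:FN = 7/8

Choose coordinates M = (0, 0), K = (1, 0), S = (0, 1), V = (5, -2).
1. N lies on line KS with KN:NS = 4:3 ⇒ N = (3/7, 4/7)
2. H is the midpoint of MK ⇒ H = (1/2, 0)
3. T is the intersection of line VK and line NM ⇒ T = (3/11, 4/11)
4. F is the intersection of line HN and line VT ⇒ F = (7/15, 4/15)
F = H + t·(N−H) with t = 7/15, so HF:FN = t:(1−t) = 7/15:8/15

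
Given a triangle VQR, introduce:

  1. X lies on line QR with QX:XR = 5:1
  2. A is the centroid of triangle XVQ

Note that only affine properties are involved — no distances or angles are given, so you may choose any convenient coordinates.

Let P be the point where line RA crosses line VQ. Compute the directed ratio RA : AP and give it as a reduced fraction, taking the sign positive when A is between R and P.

Set V = (0, 0), Q = (1, 0), R = (0, 1); any affine frame gives the same invariant.
1. X lies on line QR with QX:XR = 5:1 ⇒ X = (1/6, 5/6)
2. A is the centroid of triangle XVQ ⇒ A = (7/18, 5/18)
line RA meets VQ at P = (7/13, 0)
A = R + t·(P−R) with t = 13/18, so RA:AP = 13/18:5/18

RA:AP = 13/5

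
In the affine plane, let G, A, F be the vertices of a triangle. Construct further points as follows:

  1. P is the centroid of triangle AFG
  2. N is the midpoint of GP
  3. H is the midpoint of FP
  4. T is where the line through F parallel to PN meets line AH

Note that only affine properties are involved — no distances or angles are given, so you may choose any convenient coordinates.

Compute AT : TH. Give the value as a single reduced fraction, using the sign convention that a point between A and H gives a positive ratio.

Assign G = (0, 0), A = (1, 0), F = (0, 1) — the answer is frame-independent, so this choice is without loss of generality.
1. P is the centroid of triangle AFG ⇒ P = (1/3, 1/3)
2. N is the midpoint of GP ⇒ N = (1/6, 1/6)
3. H is the midpoint of FP ⇒ H = (1/6, 2/3)
4. T is where the line through F parallel to PN meets line AH ⇒ T = (-1/9, 8/9)
T = A + t·(H−A) with t = 4/3, so AT:TH = t:(1−t) = 4/3:-1/3

AT:TH = -4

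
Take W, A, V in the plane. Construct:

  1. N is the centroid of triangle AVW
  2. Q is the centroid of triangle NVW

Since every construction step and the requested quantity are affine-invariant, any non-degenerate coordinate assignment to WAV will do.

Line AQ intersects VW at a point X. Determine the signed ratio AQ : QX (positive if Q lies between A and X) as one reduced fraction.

Choose coordinates W = (0, 0), A = (1, 0), V = (0, 1).
1. N is the centroid of triangle AVW ⇒ N = (1/3, 1/3)
2. Q is the centroid of triangle NVW ⇒ Q = (1/9, 4/9)
line AQ meets VW at X = (0, 1/2)
Q = A + t·(X−A) with t = 8/9, so AQ:QX = 8/9:1/9

AQ:QX = 8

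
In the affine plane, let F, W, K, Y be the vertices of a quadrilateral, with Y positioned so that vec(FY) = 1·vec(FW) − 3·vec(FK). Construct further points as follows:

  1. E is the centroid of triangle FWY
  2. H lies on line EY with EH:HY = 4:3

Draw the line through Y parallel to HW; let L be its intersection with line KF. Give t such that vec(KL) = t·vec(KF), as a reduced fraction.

t = 19

Work in coordinates with F = (0, 0), W = (1, 0), K = (0, 1), Y = (1, -3).
1. E is the centroid of triangle FWY ⇒ E = (2/3, -1)
2. H lies on line EY with EH:HY = 4:3 ⇒ H = (6/7, -15/7)
through Y parallel to HW: direction (1/7, 15/7); meets KF at L = (0, -18)
L = K + t·(F−K) with t = 19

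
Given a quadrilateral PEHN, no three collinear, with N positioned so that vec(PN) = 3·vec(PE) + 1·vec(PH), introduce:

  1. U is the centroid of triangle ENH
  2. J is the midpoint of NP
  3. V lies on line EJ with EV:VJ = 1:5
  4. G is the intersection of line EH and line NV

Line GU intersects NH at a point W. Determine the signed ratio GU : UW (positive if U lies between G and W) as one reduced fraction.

Assign P = (0, 0), E = (1, 0), H = (0, 1), N = (3, 1) — the answer is frame-independent, so this choice is without loss of generality.
1. U is the centroid of triangle ENH ⇒ U = (4/3, 2/3)
2. J is the midpoint of NP ⇒ J = (3/2, 1/2)
3. V lies on line EJ with EV:VJ = 1:5 ⇒ V = (13/12, 1/12)
4. G is the intersection of line EH and line NV ⇒ G = (33/34, 1/34)
line GU meets NH at W = (99/65, 1)
U = G + t·(W−G) with t = 65/99, so GU:UW = 65/99:34/99

GU:UW = 65/34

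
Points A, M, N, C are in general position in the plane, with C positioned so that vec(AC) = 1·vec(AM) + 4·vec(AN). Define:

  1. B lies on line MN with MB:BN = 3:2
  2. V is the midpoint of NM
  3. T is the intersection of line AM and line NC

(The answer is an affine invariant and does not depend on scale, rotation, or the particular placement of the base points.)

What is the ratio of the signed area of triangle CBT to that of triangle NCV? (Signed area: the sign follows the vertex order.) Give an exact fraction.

Assign A = (0, 0), M = (1, 0), N = (0, 1), C = (1, 4) — the answer is frame-independent, so this choice is without loss of generality.
1. B lies on line MN with MB:BN = 3:2 ⇒ B = (2/5, 3/5)
2. V is the midpoint of NM ⇒ V = (1/2, 1/2)
3. T is the intersection of line AM and line NC ⇒ T = (-1/3, 0)
2·[CBT] = -32/15, 2·[NCV] = -2
[CBT]:[NCV] = -32/15:-2 = 16/15

[CBT]:[NCV] = 16/15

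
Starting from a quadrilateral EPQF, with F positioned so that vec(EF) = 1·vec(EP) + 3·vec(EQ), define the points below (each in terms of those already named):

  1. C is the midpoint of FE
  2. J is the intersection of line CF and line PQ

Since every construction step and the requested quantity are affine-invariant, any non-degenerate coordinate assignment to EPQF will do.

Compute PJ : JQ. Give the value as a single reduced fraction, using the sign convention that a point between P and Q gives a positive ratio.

Work in coordinates with E = (0, 0), P = (1, 0), Q = (0, 1), F = (1, 3).
1. C is the midpoint of FE ⇒ C = (1/2, 3/2)
2. J is the intersection of line CF and line PQ ⇒ J = (1/4, 3/4)
J = P + t·(Q−P) with t = 3/4, so PJ:JQ = t:(1−t) = 3/4:1/4

PJ:JQ = 3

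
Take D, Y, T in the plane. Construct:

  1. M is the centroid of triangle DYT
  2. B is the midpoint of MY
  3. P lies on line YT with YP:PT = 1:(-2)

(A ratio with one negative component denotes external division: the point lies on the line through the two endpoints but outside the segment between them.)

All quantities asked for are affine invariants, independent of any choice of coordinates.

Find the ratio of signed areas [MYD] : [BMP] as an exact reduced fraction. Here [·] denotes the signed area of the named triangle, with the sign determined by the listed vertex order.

Choose coordinates D = (0, 0), Y = (1, 0), T = (0, 1).
1. M is the centroid of triangle DYT ⇒ M = (1/3, 1/3)
2. B is the midpoint of MY ⇒ B = (2/3, 1/6)
3. P lies on line YT with YP:PT = 1:(-2) ⇒ P = (2, -1)
2·[MYD] = -1/3, 2·[BMP] = 1/6
[MYD]:[BMP] = -1/3:1/6 = -2

[MYD]:[BMP] = -2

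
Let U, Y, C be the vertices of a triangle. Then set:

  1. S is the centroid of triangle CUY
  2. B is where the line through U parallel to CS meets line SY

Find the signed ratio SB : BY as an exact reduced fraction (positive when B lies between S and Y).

SB:BY = -1/2

Assign U = (0, 0), Y = (1, 0), C = (0, 1) — the answer is frame-independent, so this choice is without loss of generality.
1. S is the centroid of triangle CUY ⇒ S = (1/3, 1/3)
2. B is where the line through U parallel to CS meets line SY ⇒ B = (-1/3, 2/3)
B = S + t·(Y−S) with t = -1, so SB:BY = t:(1−t) = -1:2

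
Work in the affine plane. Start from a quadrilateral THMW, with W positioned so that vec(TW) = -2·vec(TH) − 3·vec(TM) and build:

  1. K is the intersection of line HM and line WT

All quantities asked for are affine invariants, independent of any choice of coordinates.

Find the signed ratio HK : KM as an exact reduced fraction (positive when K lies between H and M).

Work in coordinates with T = (0, 0), H = (1, 0), M = (0, 1), W = (-2, -3).
1. K is the intersection of line HM and line WT ⇒ K = (2/5, 3/5)
K = H + t·(M−H) with t = 3/5, so HK:KM = t:(1−t) = 3/5:2/5

HK:KM = 3/2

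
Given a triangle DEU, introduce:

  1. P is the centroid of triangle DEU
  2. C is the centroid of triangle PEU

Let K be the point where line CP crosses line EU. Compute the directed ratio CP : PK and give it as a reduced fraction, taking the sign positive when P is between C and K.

Set D = (0, 0), E = (1, 0), U = (0, 1); any affine frame gives the same invariant.
1. P is the centroid of triangle DEU ⇒ P = (1/3, 1/3)
2. C is the centroid of triangle PEU ⇒ C = (4/9, 4/9)
line CP meets EU at K = (1/2, 1/2)
P = C + t·(K−C) with t = -2, so CP:PK = -2:3

CP:PK = -2/3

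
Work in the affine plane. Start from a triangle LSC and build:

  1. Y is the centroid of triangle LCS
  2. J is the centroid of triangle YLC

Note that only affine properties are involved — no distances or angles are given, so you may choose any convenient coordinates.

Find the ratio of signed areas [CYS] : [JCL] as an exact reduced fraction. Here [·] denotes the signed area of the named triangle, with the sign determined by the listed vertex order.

Choose coordinates L = (0, 0), S = (1, 0), C = (0, 1).
1. Y is the centroid of triangle LCS ⇒ Y = (1/3, 1/3)
2. J is the centroid of triangle YLC ⇒ J = (1/9, 4/9)
2·[CYS] = 1/3, 2·[JCL] = 1/9
[CYS]:[JCL] = 1/3:1/9 = 3

[CYS]:[JCL] = 3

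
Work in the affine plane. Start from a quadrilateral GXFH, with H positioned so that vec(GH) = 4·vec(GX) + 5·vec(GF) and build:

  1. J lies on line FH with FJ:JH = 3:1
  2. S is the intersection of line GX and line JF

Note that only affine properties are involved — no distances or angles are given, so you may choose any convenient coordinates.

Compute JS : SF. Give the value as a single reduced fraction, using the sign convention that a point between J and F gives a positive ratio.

Set G = (0, 0), X = (1, 0), F = (0, 1), H = (4, 5); any affine frame gives the same invariant.
1. J lies on line FH with FJ:JH = 3:1 ⇒ J = (3, 4)
2. S is the intersection of line GX and line JF ⇒ S = (-1, 0)
S = J + t·(F−J) with t = 4/3, so JS:SF = t:(1−t) = 4/3:-1/3

JS:SF = -4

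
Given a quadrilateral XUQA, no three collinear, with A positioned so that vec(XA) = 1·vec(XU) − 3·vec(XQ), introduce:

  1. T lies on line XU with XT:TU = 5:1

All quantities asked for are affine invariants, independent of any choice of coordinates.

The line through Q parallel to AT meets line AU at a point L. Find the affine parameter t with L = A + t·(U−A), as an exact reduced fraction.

t = -14/3

Work in coordinates with X = (0, 0), U = (1, 0), Q = (0, 1), A = (1, -3).
1. T lies on line XU with XT:TU = 5:1 ⇒ T = (5/6, 0)
through Q parallel to AT: direction (-1/6, 3); meets AU at L = (1, -17)
L = A + t·(U−A) with t = -14/3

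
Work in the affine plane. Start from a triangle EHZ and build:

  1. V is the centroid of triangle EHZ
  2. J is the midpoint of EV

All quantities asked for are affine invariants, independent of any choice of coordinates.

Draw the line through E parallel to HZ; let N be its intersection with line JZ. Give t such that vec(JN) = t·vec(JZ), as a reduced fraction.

Work in coordinates with E = (0, 0), H = (1, 0), Z = (0, 1).
1. V is the centroid of triangle EHZ ⇒ V = (1/3, 1/3)
2. J is the midpoint of EV ⇒ J = (1/6, 1/6)
through E parallel to HZ: direction (-1, 1); meets JZ at N = (1/4, -1/4)
N = J + t·(Z−J) with t = -1/2

t = -1/2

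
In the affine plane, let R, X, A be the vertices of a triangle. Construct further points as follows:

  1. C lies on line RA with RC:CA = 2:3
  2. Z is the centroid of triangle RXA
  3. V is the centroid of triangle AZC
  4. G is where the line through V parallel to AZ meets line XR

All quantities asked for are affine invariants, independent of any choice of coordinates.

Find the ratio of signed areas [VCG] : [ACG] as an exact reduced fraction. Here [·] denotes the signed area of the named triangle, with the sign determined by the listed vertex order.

Assign R = (0, 0), X = (1, 0), A = (0, 1) — the answer is frame-independent, so this choice is without loss of generality.
1. C lies on line RA with RC:CA = 2:3 ⇒ C = (0, 2/5)
2. Z is the centroid of triangle RXA ⇒ Z = (1/3, 1/3)
3. V is the centroid of triangle AZC ⇒ V = (1/9, 26/45)
4. G is where the line through V parallel to AZ meets line XR ⇒ G = (2/5, 0)
2·[VCG] = 26/225, 2·[ACG] = 6/25
[VCG]:[ACG] = 26/225:6/25 = 13/27

[VCG]:[ACG] = 13/27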